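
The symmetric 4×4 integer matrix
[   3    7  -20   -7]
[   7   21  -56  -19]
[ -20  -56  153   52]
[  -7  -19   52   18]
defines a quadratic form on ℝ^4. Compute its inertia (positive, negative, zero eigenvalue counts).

Answer: (4, 0, 0)

Derivation:
step 0: pivot 3 → sign +
step 1: pivot 14/3 → sign +
step 2: pivot 1 → sign +
step 3: pivot 1/7 → sign +
signature = (4, 0, 0)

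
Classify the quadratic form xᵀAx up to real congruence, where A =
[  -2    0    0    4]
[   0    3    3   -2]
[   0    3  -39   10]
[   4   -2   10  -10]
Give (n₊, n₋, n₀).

Answer: (2, 2, 0)

Derivation:
step 0: pivot -2 → sign −
step 1: pivot 3 → sign +
step 2: pivot -42 → sign −
step 3: pivot 2/21 → sign +
signature = (2, 2, 0)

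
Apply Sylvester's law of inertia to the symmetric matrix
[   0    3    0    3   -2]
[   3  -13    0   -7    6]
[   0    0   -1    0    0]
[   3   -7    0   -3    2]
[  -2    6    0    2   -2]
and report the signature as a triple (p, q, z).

step 0: pivot -13 → sign −
step 1: pivot 9/13 → sign +
step 2: pivot -1 → sign −
step 3: pivot -2 → sign −
step 4: pivot 2/9 → sign +
signature = (2, 3, 0)

Answer: (2, 3, 0)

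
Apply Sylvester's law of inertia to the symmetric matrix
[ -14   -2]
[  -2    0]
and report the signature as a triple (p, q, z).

step 0: pivot -14 → sign −
step 1: pivot 2/7 → sign +
signature = (1, 1, 0)

Answer: (1, 1, 0)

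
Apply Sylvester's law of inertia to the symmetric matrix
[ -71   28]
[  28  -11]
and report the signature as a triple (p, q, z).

Answer: (1, 1, 0)

Derivation:
step 0: pivot -71 → sign −
step 1: pivot 3/71 → sign +
signature = (1, 1, 0)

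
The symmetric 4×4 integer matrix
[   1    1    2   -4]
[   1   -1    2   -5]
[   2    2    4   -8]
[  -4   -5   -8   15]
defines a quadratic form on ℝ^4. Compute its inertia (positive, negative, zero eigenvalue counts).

Answer: (1, 2, 1)

Derivation:
step 0: pivot 1 → sign +
step 1: pivot -2 → sign −
step 2: pivot -1/2 → sign −
step 3: row/col 3 already zero → sign 0
signature = (1, 2, 1)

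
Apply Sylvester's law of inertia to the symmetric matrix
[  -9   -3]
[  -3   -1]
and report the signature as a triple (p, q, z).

step 0: pivot -9 → sign −
step 1: row/col 1 already zero → sign 0
signature = (0, 1, 1)

Answer: (0, 1, 1)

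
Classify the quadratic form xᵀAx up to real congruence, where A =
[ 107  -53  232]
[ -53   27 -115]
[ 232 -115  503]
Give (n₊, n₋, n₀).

Answer: (2, 1, 0)

Derivation:
step 0: pivot 107 → sign +
step 1: pivot 80/107 → sign +
step 2: pivot -3/80 → sign −
signature = (2, 1, 0)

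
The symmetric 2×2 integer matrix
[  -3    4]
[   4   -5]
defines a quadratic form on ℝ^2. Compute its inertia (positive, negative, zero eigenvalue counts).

Answer: (1, 1, 0)

Derivation:
step 0: pivot -3 → sign −
step 1: pivot 1/3 → sign +
signature = (1, 1, 0)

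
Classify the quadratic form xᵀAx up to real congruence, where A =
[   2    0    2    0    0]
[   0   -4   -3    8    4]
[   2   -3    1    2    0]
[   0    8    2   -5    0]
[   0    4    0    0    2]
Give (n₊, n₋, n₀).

step 0: pivot 2 → sign +
step 1: pivot -4 → sign −
step 2: pivot 5/4 → sign +
step 3: pivot -9/5 → sign −
step 4: pivot 2/9 → sign +
signature = (3, 2, 0)

Answer: (3, 2, 0)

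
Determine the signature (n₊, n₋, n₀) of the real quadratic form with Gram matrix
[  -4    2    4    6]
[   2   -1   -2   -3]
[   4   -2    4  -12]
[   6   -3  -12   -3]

step 0: pivot -4 → sign −
step 1: pivot 8 → sign +
step 2: pivot 3/2 → sign +
step 3: row/col 3 already zero → sign 0
signature = (2, 1, 1)

Answer: (2, 1, 1)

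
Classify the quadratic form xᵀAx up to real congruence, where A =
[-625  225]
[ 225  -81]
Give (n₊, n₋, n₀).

step 0: pivot -625 → sign −
step 1: row/col 1 already zero → sign 0
signature = (0, 1, 1)

Answer: (0, 1, 1)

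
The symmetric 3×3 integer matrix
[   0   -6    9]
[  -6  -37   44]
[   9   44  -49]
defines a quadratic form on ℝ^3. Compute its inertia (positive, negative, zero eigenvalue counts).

step 0: pivot -37 → sign −
step 1: pivot 36/37 → sign +
step 2: pivot -1/4 → sign −
signature = (1, 2, 0)

Answer: (1, 2, 0)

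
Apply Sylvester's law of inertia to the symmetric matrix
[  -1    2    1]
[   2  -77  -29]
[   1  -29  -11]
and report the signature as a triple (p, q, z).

Answer: (0, 3, 0)

Derivation:
step 0: pivot -1 → sign −
step 1: pivot -73 → sign −
step 2: pivot -1/73 → sign −
signature = (0, 3, 0)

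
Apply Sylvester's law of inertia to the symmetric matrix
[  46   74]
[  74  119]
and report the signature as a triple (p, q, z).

step 0: pivot 46 → sign +
step 1: pivot -1/23 → sign −
signature = (1, 1, 0)

Answer: (1, 1, 0)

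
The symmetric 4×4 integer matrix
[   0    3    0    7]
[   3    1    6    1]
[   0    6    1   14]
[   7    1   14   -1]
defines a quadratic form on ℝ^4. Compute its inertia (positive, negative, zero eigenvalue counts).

Answer: (2, 2, 0)

Derivation:
step 0: pivot 1 → sign +
step 1: pivot -9 → sign −
step 2: pivot 1 → sign +
step 3: pivot -2/9 → sign −
signature = (2, 2, 0)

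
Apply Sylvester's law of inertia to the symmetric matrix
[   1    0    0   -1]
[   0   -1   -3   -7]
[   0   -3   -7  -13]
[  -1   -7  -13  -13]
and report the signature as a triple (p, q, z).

Answer: (3, 1, 0)

Derivation:
step 0: pivot 1 → sign +
step 1: pivot -1 → sign −
step 2: pivot 2 → sign +
step 3: pivot 3 → sign +
signature = (3, 1, 0)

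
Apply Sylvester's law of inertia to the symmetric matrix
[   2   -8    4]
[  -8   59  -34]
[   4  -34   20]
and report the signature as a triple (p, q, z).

step 0: pivot 2 → sign +
step 1: pivot 27 → sign +
step 2: row/col 2 already zero → sign 0
signature = (2, 0, 1)

Answer: (2, 0, 1)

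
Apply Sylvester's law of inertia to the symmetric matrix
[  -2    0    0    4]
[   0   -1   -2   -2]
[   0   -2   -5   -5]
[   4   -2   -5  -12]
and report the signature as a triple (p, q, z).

step 0: pivot -2 → sign −
step 1: pivot -1 → sign −
step 2: pivot -1 → sign −
step 3: pivot 1 → sign +
signature = (1, 3, 0)

Answer: (1, 3, 0)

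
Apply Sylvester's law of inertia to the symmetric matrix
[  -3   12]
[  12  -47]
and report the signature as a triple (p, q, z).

step 0: pivot -3 → sign −
step 1: pivot 1 → sign +
signature = (1, 1, 0)

Answer: (1, 1, 0)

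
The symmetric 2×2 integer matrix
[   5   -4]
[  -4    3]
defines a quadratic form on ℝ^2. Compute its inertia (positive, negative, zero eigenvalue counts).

Answer: (1, 1, 0)

Derivation:
step 0: pivot 5 → sign +
step 1: pivot -1/5 → sign −
signature = (1, 1, 0)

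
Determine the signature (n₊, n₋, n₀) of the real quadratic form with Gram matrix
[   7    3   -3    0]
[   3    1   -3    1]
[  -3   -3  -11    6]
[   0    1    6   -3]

step 0: pivot 7 → sign +
step 1: pivot -2/7 → sign −
step 2: pivot -2 → sign −
step 3: pivot 1/2 → sign +
signature = (2, 2, 0)

Answer: (2, 2, 0)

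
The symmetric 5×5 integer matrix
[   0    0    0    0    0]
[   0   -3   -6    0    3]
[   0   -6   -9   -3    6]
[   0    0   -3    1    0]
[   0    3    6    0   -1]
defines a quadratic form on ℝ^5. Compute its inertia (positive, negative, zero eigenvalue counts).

Answer: (2, 2, 1)

Derivation:
step 0: pivot -3 → sign −
step 1: pivot 3 → sign +
step 2: pivot -2 → sign −
step 3: pivot 2 → sign +
step 4: row/col 4 already zero → sign 0
signature = (2, 2, 1)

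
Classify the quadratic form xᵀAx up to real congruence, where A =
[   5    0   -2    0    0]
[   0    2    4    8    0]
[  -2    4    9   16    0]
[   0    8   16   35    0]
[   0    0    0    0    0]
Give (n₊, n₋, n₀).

step 0: pivot 5 → sign +
step 1: pivot 2 → sign +
step 2: pivot 1/5 → sign +
step 3: pivot 3 → sign +
step 4: row/col 4 already zero → sign 0
signature = (4, 0, 1)

Answer: (4, 0, 1)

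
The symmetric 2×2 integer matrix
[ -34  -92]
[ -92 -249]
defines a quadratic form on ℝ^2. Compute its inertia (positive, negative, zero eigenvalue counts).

step 0: pivot -34 → sign −
step 1: pivot -1/17 → sign −
signature = (0, 2, 0)

Answer: (0, 2, 0)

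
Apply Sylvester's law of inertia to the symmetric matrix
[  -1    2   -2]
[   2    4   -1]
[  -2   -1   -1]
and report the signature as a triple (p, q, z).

step 0: pivot -1 → sign −
step 1: pivot 8 → sign +
step 2: pivot -1/8 → sign −
signature = (1, 2, 0)

Answer: (1, 2, 0)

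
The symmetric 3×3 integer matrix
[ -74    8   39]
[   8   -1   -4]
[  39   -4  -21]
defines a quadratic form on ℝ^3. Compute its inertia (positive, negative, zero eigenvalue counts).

Answer: (0, 3, 0)

Derivation:
step 0: pivot -74 → sign −
step 1: pivot -5/37 → sign −
step 2: pivot -1/10 → sign −
signature = (0, 3, 0)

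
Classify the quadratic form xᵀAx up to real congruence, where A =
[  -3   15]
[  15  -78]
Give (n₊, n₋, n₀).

step 0: pivot -3 → sign −
step 1: pivot -3 → sign −
signature = (0, 2, 0)

Answer: (0, 2, 0)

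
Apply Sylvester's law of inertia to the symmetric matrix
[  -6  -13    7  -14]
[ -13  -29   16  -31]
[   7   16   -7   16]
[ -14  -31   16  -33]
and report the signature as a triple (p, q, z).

step 0: pivot -6 → sign −
step 1: pivot -5/6 → sign −
step 2: pivot 2 → sign +
step 3: pivot -3/10 → sign −
signature = (1, 3, 0)

Answer: (1, 3, 0)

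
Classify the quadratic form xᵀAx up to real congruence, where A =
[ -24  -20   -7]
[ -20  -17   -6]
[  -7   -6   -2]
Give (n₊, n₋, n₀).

Answer: (1, 2, 0)

Derivation:
step 0: pivot -24 → sign −
step 1: pivot -1/3 → sign −
step 2: pivot 1/8 → sign +
signature = (1, 2, 0)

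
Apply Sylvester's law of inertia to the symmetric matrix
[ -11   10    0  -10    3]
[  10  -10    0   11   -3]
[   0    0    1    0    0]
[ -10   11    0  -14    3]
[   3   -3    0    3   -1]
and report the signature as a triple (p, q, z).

step 0: pivot -11 → sign −
step 1: pivot -10/11 → sign −
step 2: pivot 1 → sign +
step 3: pivot -9/10 → sign −
step 4: row/col 4 already zero → sign 0
signature = (1, 3, 1)

Answer: (1, 3, 1)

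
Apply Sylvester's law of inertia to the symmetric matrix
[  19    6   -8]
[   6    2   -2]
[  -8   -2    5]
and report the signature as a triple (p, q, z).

step 0: pivot 19 → sign +
step 1: pivot 2/19 → sign +
step 2: pivot -1 → sign −
signature = (2, 1, 0)

Answer: (2, 1, 0)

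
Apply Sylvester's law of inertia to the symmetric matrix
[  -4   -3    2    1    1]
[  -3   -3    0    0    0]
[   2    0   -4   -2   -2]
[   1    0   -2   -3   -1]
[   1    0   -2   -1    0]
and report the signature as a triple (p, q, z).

step 0: pivot -4 → sign −
step 1: pivot -3/4 → sign −
step 2: pivot -2 → sign −
step 3: pivot 1 → sign +
step 4: row/col 4 already zero → sign 0
signature = (1, 3, 1)

Answer: (1, 3, 1)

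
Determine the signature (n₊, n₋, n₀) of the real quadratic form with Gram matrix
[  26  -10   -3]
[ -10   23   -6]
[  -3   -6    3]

step 0: pivot 26 → sign +
step 1: pivot 249/13 → sign +
step 2: pivot -3/166 → sign −
signature = (2, 1, 0)

Answer: (2, 1, 0)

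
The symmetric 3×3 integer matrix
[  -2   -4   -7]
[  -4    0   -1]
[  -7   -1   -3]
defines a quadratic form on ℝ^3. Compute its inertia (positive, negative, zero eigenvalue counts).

step 0: pivot -2 → sign −
step 1: pivot 8 → sign +
step 2: pivot 3/8 → sign +
signature = (2, 1, 0)

Answer: (2, 1, 0)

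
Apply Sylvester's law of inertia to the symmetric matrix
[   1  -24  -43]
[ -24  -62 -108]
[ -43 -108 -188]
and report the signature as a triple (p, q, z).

step 0: pivot 1 → sign +
step 1: pivot -638 → sign −
step 2: pivot -3/319 → sign −
signature = (1, 2, 0)

Answer: (1, 2, 0)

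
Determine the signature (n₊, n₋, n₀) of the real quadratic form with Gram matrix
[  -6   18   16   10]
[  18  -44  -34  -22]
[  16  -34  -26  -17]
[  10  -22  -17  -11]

step 0: pivot -6 → sign −
step 1: pivot 10 → sign +
step 2: pivot -44/15 → sign −
step 3: pivot 3/44 → sign +
signature = (2, 2, 0)

Answer: (2, 2, 0)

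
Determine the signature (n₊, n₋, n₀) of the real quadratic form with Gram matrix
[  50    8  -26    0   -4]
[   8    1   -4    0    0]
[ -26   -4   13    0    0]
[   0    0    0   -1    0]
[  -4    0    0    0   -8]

step 0: pivot 50 → sign +
step 1: pivot -7/25 → sign −
step 2: pivot -3/7 → sign −
step 3: pivot -1 → sign −
step 4: row/col 4 already zero → sign 0
signature = (1, 3, 1)

Answer: (1, 3, 1)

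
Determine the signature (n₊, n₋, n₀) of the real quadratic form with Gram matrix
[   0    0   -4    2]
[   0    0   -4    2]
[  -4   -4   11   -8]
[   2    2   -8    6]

Answer: (2, 1, 1)

Derivation:
step 0: pivot 11 → sign +
step 1: pivot -16/11 → sign −
step 2: pivot 3/4 → sign +
step 3: row/col 3 already zero → sign 0
signature = (2, 1, 1)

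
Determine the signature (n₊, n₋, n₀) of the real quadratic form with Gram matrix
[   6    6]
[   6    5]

step 0: pivot 6 → sign +
step 1: pivot -1 → sign −
signature = (1, 1, 0)

Answer: (1, 1, 0)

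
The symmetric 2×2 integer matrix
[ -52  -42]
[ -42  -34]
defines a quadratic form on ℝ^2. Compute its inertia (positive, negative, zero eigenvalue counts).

Answer: (0, 2, 0)

Derivation:
step 0: pivot -52 → sign −
step 1: pivot -1/13 → sign −
signature = (0, 2, 0)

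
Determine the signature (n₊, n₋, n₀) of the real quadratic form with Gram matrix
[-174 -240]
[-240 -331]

step 0: pivot -174 → sign −
step 1: pivot 1/29 → sign +
signature = (1, 1, 0)

Answer: (1, 1, 0)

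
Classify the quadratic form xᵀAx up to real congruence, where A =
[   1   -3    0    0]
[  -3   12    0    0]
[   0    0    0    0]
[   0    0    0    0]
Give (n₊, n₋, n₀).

step 0: pivot 1 → sign +
step 1: pivot 3 → sign +
step 2: row/col 2 already zero → sign 0
step 3: row/col 3 already zero → sign 0
signature = (2, 0, 2)

Answer: (2, 0, 2)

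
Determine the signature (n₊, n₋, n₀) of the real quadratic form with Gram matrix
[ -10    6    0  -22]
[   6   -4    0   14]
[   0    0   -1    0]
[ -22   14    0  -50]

step 0: pivot -10 → sign −
step 1: pivot -2/5 → sign −
step 2: pivot -1 → sign −
step 3: row/col 3 already zero → sign 0
signature = (0, 3, 1)

Answer: (0, 3, 1)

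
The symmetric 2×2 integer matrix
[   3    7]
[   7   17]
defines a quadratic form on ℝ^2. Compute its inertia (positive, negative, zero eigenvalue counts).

step 0: pivot 3 → sign +
step 1: pivot 2/3 → sign +
signature = (2, 0, 0)

Answer: (2, 0, 0)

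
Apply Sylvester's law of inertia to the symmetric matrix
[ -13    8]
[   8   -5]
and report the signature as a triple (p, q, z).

Answer: (0, 2, 0)

Derivation:
step 0: pivot -13 → sign −
step 1: pivot -1/13 → sign −
signature = (0, 2, 0)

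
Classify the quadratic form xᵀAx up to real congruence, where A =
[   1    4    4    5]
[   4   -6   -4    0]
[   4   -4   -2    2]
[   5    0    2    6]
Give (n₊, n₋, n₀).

Answer: (2, 2, 0)

Derivation:
step 0: pivot 1 → sign +
step 1: pivot -22 → sign −
step 2: pivot 2/11 → sign +
step 3: pivot -1 → sign −
signature = (2, 2, 0)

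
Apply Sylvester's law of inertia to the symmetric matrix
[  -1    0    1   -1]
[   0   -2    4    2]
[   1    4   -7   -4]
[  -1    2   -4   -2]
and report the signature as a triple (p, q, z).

step 0: pivot -1 → sign −
step 1: pivot -2 → sign −
step 2: pivot 2 → sign +
step 3: pivot 1/2 → sign +
signature = (2, 2, 0)

Answer: (2, 2, 0)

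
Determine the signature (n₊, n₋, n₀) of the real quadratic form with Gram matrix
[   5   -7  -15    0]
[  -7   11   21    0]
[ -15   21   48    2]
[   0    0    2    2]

Answer: (4, 0, 0)

Derivation:
step 0: pivot 5 → sign +
step 1: pivot 6/5 → sign +
step 2: pivot 3 → sign +
step 3: pivot 2/3 → sign +
signature = (4, 0, 0)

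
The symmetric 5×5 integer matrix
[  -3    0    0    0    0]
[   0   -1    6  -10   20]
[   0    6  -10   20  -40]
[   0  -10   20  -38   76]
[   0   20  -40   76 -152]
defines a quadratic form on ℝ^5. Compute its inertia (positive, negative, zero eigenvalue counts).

step 0: pivot -3 → sign −
step 1: pivot -1 → sign −
step 2: pivot 26 → sign +
step 3: pivot 6/13 → sign +
step 4: row/col 4 already zero → sign 0
signature = (2, 2, 1)

Answer: (2, 2, 1)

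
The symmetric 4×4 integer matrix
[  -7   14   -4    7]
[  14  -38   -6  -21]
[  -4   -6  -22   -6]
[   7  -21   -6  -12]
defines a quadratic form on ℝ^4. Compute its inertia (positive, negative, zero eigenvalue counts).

step 0: pivot -7 → sign −
step 1: pivot -10 → sign −
step 2: pivot -4/35 → sign −
step 3: pivot 1/4 → sign +
signature = (1, 3, 0)

Answer: (1, 3, 0)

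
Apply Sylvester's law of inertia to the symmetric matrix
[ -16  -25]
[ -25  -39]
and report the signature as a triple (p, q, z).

step 0: pivot -16 → sign −
step 1: pivot 1/16 → sign +
signature = (1, 1, 0)

Answer: (1, 1, 0)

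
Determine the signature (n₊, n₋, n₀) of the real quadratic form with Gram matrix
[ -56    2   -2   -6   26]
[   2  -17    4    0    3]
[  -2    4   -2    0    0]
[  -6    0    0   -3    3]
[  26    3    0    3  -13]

Answer: (0, 5, 0)

Derivation:
step 0: pivot -56 → sign −
step 1: pivot -237/14 → sign −
step 2: pivot -241/237 → sign −
step 3: pivot -561/241 → sign −
step 4: pivot -1/187 → sign −
signature = (0, 5, 0)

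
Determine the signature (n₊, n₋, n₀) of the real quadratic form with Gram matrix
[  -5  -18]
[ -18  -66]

Answer: (0, 2, 0)

Derivation:
step 0: pivot -5 → sign −
step 1: pivot -6/5 → sign −
signature = (0, 2, 0)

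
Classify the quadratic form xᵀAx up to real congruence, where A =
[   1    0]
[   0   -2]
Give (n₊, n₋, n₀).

Answer: (1, 1, 0)

Derivation:
step 0: pivot 1 → sign +
step 1: pivot -2 → sign −
signature = (1, 1, 0)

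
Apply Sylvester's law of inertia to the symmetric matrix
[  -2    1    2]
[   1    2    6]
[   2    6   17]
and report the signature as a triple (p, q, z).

Answer: (1, 2, 0)

Derivation:
step 0: pivot -2 → sign −
step 1: pivot 5/2 → sign +
step 2: pivot -3/5 → sign −
signature = (1, 2, 0)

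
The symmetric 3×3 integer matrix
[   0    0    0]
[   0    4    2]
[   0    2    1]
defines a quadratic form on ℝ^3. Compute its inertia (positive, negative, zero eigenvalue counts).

Answer: (1, 0, 2)

Derivation:
step 0: pivot 4 → sign +
step 1: row/col 1 already zero → sign 0
step 2: row/col 2 already zero → sign 0
signature = (1, 0, 2)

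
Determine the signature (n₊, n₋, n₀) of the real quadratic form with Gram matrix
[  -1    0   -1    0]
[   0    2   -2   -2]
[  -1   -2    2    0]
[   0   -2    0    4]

Answer: (2, 2, 0)

Derivation:
step 0: pivot -1 → sign −
step 1: pivot 2 → sign +
step 2: pivot 1 → sign +
step 3: pivot -2 → sign −
signature = (2, 2, 0)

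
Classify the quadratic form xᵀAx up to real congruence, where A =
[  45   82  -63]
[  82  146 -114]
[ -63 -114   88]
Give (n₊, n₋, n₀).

Answer: (1, 2, 0)

Derivation:
step 0: pivot 45 → sign +
step 1: pivot -154/45 → sign −
step 2: pivot -1/77 → sign −
signature = (1, 2, 0)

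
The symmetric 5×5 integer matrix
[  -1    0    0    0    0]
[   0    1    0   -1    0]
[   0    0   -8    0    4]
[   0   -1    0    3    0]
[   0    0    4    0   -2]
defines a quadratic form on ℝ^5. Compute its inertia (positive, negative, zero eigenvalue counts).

step 0: pivot -1 → sign −
step 1: pivot 1 → sign +
step 2: pivot -8 → sign −
step 3: pivot 2 → sign +
step 4: row/col 4 already zero → sign 0
signature = (2, 2, 1)

Answer: (2, 2, 1)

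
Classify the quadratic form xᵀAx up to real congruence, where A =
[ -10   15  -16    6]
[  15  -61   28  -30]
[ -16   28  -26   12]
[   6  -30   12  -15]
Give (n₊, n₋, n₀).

Answer: (1, 3, 0)

Derivation:
step 0: pivot -10 → sign −
step 1: pivot -77/2 → sign −
step 2: pivot 6/385 → sign +
step 3: pivot -3 → sign −
signature = (1, 3, 0)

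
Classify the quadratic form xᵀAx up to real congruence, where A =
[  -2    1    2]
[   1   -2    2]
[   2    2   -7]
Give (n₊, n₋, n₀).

Answer: (1, 2, 0)

Derivation:
step 0: pivot -2 → sign −
step 1: pivot -3/2 → sign −
step 2: pivot 1 → sign +
signature = (1, 2, 0)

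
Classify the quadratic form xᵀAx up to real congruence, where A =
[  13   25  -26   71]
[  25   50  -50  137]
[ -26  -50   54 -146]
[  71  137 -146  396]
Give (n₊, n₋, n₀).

Answer: (4, 0, 0)

Derivation:
step 0: pivot 13 → sign +
step 1: pivot 25/13 → sign +
step 2: pivot 2 → sign +
step 3: pivot 3/25 → sign +
signature = (4, 0, 0)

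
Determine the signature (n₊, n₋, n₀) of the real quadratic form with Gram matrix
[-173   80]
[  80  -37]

step 0: pivot -173 → sign −
step 1: pivot -1/173 → sign −
signature = (0, 2, 0)

Answer: (0, 2, 0)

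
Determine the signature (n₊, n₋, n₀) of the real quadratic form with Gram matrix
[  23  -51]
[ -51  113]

Answer: (1, 1, 0)

Derivation:
step 0: pivot 23 → sign +
step 1: pivot -2/23 → sign −
signature = (1, 1, 0)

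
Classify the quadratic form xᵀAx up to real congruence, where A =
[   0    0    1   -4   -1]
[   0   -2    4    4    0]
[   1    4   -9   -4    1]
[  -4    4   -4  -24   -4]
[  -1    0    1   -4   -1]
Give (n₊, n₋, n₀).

step 0: pivot -2 → sign −
step 1: pivot -1 → sign −
step 2: pivot 1 → sign +
step 3: row/col 3 already zero → sign 0
step 4: row/col 4 already zero → sign 0
signature = (1, 2, 2)

Answer: (1, 2, 2)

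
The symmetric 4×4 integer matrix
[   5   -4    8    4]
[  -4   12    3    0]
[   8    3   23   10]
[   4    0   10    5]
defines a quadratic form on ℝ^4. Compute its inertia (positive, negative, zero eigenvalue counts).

Answer: (4, 0, 0)

Derivation:
step 0: pivot 5 → sign +
step 1: pivot 44/5 → sign +
step 2: pivot 7/44 → sign +
step 3: pivot 3/7 → sign +
signature = (4, 0, 0)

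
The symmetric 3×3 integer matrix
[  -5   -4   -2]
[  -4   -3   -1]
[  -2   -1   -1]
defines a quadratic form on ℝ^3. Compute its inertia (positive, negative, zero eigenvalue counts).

step 0: pivot -5 → sign −
step 1: pivot 1/5 → sign +
step 2: pivot -2 → sign −
signature = (1, 2, 0)

Answer: (1, 2, 0)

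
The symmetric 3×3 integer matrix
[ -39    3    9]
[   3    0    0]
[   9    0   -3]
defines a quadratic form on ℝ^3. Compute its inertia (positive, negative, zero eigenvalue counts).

Answer: (1, 2, 0)

Derivation:
step 0: pivot -39 → sign −
step 1: pivot 3/13 → sign +
step 2: pivot -3 → sign −
signature = (1, 2, 0)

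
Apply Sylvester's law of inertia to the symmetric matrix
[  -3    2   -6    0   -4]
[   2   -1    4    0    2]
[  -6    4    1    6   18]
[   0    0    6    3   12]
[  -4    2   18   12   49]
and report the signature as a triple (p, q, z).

step 0: pivot -3 → sign −
step 1: pivot 1/3 → sign +
step 2: pivot 13 → sign +
step 3: pivot 3/13 → sign +
step 4: pivot 1 → sign +
signature = (4, 1, 0)

Answer: (4, 1, 0)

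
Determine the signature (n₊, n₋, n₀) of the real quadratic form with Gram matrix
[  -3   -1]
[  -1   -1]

step 0: pivot -3 → sign −
step 1: pivot -2/3 → sign −
signature = (0, 2, 0)

Answer: (0, 2, 0)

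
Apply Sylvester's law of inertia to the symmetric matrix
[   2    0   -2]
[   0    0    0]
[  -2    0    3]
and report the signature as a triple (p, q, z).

step 0: pivot 2 → sign +
step 1: pivot 1 → sign +
step 2: row/col 2 already zero → sign 0
signature = (2, 0, 1)

Answer: (2, 0, 1)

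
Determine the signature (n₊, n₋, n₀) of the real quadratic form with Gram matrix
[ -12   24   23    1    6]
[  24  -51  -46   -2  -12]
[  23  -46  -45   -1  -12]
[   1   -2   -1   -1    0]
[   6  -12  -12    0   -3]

Answer: (1, 3, 1)

Derivation:
step 0: pivot -12 → sign −
step 1: pivot -3 → sign −
step 2: pivot -11/12 → sign −
step 3: pivot 3/11 → sign +
step 4: row/col 4 already zero → sign 0
signature = (1, 3, 1)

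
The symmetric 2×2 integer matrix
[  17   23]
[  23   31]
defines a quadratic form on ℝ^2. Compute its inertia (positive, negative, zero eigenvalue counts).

Answer: (1, 1, 0)

Derivation:
step 0: pivot 17 → sign +
step 1: pivot -2/17 → sign −
signature = (1, 1, 0)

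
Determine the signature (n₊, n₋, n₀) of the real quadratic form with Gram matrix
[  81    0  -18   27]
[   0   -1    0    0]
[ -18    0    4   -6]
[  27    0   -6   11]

Answer: (2, 1, 1)

Derivation:
step 0: pivot 81 → sign +
step 1: pivot -1 → sign −
step 2: pivot 2 → sign +
step 3: row/col 3 already zero → sign 0
signature = (2, 1, 1)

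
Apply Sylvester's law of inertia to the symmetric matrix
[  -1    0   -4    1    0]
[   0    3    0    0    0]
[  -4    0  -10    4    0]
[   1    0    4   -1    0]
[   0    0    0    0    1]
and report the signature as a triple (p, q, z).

Answer: (3, 1, 1)

Derivation:
step 0: pivot -1 → sign −
step 1: pivot 3 → sign +
step 2: pivot 6 → sign +
step 3: pivot 1 → sign +
step 4: row/col 4 already zero → sign 0
signature = (3, 1, 1)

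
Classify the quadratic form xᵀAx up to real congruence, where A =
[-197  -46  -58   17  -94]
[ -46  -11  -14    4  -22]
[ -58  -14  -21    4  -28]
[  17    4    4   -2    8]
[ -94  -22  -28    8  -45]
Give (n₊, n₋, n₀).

Answer: (0, 5, 0)

Derivation:
step 0: pivot -197 → sign −
step 1: pivot -51/197 → sign −
step 2: pivot -53/17 → sign −
step 3: pivot -9/53 → sign −
step 4: pivot -1/9 → sign −
signature = (0, 5, 0)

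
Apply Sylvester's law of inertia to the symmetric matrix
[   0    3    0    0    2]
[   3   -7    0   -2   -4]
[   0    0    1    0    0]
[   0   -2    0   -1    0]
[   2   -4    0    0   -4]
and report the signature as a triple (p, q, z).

step 0: pivot -7 → sign −
step 1: pivot 9/7 → sign +
step 2: pivot 1 → sign +
step 3: pivot -1 → sign −
step 4: row/col 4 already zero → sign 0
signature = (2, 2, 1)

Answer: (2, 2, 1)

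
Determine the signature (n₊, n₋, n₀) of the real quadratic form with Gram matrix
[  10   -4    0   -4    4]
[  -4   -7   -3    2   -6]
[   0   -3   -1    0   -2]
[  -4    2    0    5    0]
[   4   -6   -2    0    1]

Answer: (3, 2, 0)

Derivation:
step 0: pivot 10 → sign +
step 1: pivot -43/5 → sign −
step 2: pivot 2/43 → sign +
step 3: pivot 3 → sign +
step 4: pivot -3 → sign −
signature = (3, 2, 0)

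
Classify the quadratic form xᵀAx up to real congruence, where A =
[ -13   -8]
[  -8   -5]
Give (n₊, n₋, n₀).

step 0: pivot -13 → sign −
step 1: pivot -1/13 → sign −
signature = (0, 2, 0)

Answer: (0, 2, 0)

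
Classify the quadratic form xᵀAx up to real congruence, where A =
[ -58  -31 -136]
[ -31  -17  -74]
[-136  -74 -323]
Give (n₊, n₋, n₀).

step 0: pivot -58 → sign −
step 1: pivot -25/58 → sign −
step 2: pivot -3/25 → sign −
signature = (0, 3, 0)

Answer: (0, 3, 0)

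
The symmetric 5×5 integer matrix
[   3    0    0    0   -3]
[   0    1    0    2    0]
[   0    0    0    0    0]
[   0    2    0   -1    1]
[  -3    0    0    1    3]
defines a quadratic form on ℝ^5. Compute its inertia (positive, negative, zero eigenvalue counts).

step 0: pivot 3 → sign +
step 1: pivot 1 → sign +
step 2: pivot -5 → sign −
step 3: pivot 1/5 → sign +
step 4: row/col 4 already zero → sign 0
signature = (3, 1, 1)

Answer: (3, 1, 1)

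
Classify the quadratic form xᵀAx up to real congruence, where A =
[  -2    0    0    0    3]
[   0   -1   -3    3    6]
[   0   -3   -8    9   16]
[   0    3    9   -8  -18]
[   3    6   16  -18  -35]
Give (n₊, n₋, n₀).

Answer: (3, 2, 0)

Derivation:
step 0: pivot -2 → sign −
step 1: pivot -1 → sign −
step 2: pivot 1 → sign +
step 3: pivot 1 → sign +
step 4: pivot 3/2 → sign +
signature = (3, 2, 0)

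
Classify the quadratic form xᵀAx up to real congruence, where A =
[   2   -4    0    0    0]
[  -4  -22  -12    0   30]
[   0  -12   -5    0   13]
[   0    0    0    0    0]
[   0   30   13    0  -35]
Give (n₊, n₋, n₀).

Answer: (1, 2, 2)

Derivation:
step 0: pivot 2 → sign +
step 1: pivot -30 → sign −
step 2: pivot -1/5 → sign −
step 3: row/col 3 already zero → sign 0
step 4: row/col 4 already zero → sign 0
signature = (1, 2, 2)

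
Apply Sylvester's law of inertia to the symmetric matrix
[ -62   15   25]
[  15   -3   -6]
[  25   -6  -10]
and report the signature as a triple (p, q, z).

step 0: pivot -62 → sign −
step 1: pivot 39/62 → sign +
step 2: pivot 1/13 → sign +
signature = (2, 1, 0)

Answer: (2, 1, 0)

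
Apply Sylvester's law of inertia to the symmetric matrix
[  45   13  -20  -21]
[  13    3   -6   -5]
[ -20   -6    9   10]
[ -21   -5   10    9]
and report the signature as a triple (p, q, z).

Answer: (2, 1, 1)

Derivation:
step 0: pivot 45 → sign +
step 1: pivot -34/45 → sign −
step 2: pivot 3/17 → sign +
step 3: row/col 3 already zero → sign 0
signature = (2, 1, 1)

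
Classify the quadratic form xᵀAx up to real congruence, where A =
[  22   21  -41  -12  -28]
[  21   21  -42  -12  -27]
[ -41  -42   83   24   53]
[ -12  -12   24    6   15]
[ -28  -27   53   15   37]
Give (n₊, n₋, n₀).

step 0: pivot 22 → sign +
step 1: pivot 21/22 → sign +
step 2: pivot -2 → sign −
step 3: pivot -6/7 → sign −
step 4: pivot 3/2 → sign +
signature = (3, 2, 0)

Answer: (3, 2, 0)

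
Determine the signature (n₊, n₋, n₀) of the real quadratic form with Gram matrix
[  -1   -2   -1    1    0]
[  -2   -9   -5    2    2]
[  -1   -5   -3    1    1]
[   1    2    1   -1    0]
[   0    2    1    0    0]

step 0: pivot -1 → sign −
step 1: pivot -5 → sign −
step 2: pivot -1/5 → sign −
step 3: pivot 1 → sign +
step 4: row/col 4 already zero → sign 0
signature = (1, 3, 1)

Answer: (1, 3, 1)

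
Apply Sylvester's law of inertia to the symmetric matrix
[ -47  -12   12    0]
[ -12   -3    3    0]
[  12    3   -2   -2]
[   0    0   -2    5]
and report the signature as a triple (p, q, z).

step 0: pivot -47 → sign −
step 1: pivot 3/47 → sign +
step 2: pivot 1 → sign +
step 3: pivot 1 → sign +
signature = (3, 1, 0)

Answer: (3, 1, 0)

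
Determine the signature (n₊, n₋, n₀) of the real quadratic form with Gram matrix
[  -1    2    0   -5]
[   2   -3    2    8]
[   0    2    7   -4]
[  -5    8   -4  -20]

step 0: pivot -1 → sign −
step 1: pivot 1 → sign +
step 2: pivot 3 → sign +
step 3: pivot 1 → sign +
signature = (3, 1, 0)

Answer: (3, 1, 0)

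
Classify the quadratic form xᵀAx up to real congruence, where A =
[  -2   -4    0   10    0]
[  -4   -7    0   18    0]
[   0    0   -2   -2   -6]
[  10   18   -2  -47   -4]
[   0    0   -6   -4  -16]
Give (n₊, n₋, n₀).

step 0: pivot -2 → sign −
step 1: pivot 1 → sign +
step 2: pivot -2 → sign −
step 3: pivot 1 → sign +
step 4: pivot -2 → sign −
signature = (2, 3, 0)

Answer: (2, 3, 0)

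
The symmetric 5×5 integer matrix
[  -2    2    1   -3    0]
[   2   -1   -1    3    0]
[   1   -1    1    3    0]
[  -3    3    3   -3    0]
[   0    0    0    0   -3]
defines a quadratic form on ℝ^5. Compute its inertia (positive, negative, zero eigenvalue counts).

Answer: (2, 2, 1)

Derivation:
step 0: pivot -2 → sign −
step 1: pivot 1 → sign +
step 2: pivot 3/2 → sign +
step 3: pivot -3 → sign −
step 4: row/col 4 already zero → sign 0
signature = (2, 2, 1)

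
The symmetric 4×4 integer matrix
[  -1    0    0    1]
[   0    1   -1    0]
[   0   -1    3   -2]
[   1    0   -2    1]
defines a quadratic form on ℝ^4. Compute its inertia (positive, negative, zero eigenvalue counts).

Answer: (2, 1, 1)

Derivation:
step 0: pivot -1 → sign −
step 1: pivot 1 → sign +
step 2: pivot 2 → sign +
step 3: row/col 3 already zero → sign 0
signature = (2, 1, 1)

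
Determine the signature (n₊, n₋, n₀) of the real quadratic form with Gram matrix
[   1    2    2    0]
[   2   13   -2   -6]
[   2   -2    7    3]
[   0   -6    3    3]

Answer: (2, 1, 1)

Derivation:
step 0: pivot 1 → sign +
step 1: pivot 9 → sign +
step 2: pivot -1 → sign −
step 3: row/col 3 already zero → sign 0
signature = (2, 1, 1)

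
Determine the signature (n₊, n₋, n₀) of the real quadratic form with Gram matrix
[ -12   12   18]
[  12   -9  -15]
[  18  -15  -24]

Answer: (1, 1, 1)

Derivation:
step 0: pivot -12 → sign −
step 1: pivot 3 → sign +
step 2: row/col 2 already zero → sign 0
signature = (1, 1, 1)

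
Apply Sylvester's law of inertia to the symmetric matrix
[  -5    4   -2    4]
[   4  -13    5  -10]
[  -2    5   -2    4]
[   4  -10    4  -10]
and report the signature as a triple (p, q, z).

step 0: pivot -5 → sign −
step 1: pivot -49/5 → sign −
step 2: pivot -1/49 → sign −
step 3: pivot -2 → sign −
signature = (0, 4, 0)

Answer: (0, 4, 0)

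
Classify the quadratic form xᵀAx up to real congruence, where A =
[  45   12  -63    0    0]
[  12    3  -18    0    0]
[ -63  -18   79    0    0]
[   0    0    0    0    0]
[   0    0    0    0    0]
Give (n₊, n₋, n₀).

step 0: pivot 45 → sign +
step 1: pivot -1/5 → sign −
step 2: pivot -2 → sign −
step 3: row/col 3 already zero → sign 0
step 4: row/col 4 already zero → sign 0
signature = (1, 2, 2)

Answer: (1, 2, 2)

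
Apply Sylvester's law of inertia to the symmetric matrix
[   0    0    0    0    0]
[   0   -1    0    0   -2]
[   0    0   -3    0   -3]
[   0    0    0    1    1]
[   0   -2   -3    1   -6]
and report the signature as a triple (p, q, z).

step 0: pivot -1 → sign −
step 1: pivot -3 → sign −
step 2: pivot 1 → sign +
step 3: row/col 3 already zero → sign 0
step 4: row/col 4 already zero → sign 0
signature = (1, 2, 2)

Answer: (1, 2, 2)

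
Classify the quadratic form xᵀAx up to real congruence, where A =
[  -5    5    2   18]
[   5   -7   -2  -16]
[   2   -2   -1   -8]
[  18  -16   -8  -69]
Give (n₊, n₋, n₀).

step 0: pivot -5 → sign −
step 1: pivot -2 → sign −
step 2: pivot -1/5 → sign −
step 3: pivot 1 → sign +
signature = (1, 3, 0)

Answer: (1, 3, 0)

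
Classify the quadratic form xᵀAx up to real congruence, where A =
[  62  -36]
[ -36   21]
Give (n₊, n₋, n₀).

Answer: (2, 0, 0)

Derivation:
step 0: pivot 62 → sign +
step 1: pivot 3/31 → sign +
signature = (2, 0, 0)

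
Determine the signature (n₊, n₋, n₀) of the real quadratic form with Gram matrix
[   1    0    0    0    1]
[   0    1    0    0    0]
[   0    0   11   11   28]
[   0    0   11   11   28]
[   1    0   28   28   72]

Answer: (3, 1, 1)

Derivation:
step 0: pivot 1 → sign +
step 1: pivot 1 → sign +
step 2: pivot 11 → sign +
step 3: pivot -3/11 → sign −
step 4: row/col 4 already zero → sign 0
signature = (3, 1, 1)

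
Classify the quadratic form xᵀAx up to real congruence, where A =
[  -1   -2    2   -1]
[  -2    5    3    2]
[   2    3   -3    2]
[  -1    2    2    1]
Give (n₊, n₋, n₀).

step 0: pivot -1 → sign −
step 1: pivot 9 → sign +
step 2: pivot 8/9 → sign +
step 3: row/col 3 already zero → sign 0
signature = (2, 1, 1)

Answer: (2, 1, 1)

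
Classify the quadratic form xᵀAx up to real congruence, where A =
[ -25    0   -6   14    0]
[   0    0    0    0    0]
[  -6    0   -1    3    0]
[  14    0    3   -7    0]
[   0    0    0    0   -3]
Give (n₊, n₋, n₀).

Answer: (2, 2, 1)

Derivation:
step 0: pivot -25 → sign −
step 1: pivot 11/25 → sign +
step 2: pivot 6/11 → sign +
step 3: pivot -3 → sign −
step 4: row/col 4 already zero → sign 0
signature = (2, 2, 1)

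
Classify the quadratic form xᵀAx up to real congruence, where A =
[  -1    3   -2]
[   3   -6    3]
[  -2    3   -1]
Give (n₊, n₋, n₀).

step 0: pivot -1 → sign −
step 1: pivot 3 → sign +
step 2: row/col 2 already zero → sign 0
signature = (1, 1, 1)

Answer: (1, 1, 1)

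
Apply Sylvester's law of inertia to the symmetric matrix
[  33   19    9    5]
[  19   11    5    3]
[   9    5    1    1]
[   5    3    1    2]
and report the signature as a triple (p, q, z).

Answer: (3, 1, 0)

Derivation:
step 0: pivot 33 → sign +
step 1: pivot 2/33 → sign +
step 2: pivot -2 → sign −
step 3: pivot 1 → sign +
signature = (3, 1, 0)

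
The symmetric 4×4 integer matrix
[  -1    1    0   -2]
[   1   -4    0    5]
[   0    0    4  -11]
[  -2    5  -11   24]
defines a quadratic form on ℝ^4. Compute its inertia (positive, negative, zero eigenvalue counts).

step 0: pivot -1 → sign −
step 1: pivot -3 → sign −
step 2: pivot 4 → sign +
step 3: pivot 3/4 → sign +
signature = (2, 2, 0)

Answer: (2, 2, 0)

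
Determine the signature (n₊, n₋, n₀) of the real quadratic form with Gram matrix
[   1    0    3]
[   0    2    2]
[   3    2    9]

Answer: (2, 1, 0)

Derivation:
step 0: pivot 1 → sign +
step 1: pivot 2 → sign +
step 2: pivot -2 → sign −
signature = (2, 1, 0)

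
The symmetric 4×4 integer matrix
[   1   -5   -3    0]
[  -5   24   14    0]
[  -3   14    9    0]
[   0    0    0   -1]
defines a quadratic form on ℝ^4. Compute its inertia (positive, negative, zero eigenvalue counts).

step 0: pivot 1 → sign +
step 1: pivot -1 → sign −
step 2: pivot 1 → sign +
step 3: pivot -1 → sign −
signature = (2, 2, 0)

Answer: (2, 2, 0)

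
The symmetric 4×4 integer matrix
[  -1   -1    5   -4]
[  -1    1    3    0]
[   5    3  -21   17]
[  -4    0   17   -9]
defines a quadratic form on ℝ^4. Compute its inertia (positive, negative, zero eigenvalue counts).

step 0: pivot -1 → sign −
step 1: pivot 2 → sign +
step 2: pivot 2 → sign +
step 3: pivot -3/2 → sign −
signature = (2, 2, 0)

Answer: (2, 2, 0)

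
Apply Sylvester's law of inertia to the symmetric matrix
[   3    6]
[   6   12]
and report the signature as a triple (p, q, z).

Answer: (1, 0, 1)

Derivation:
step 0: pivot 3 → sign +
step 1: row/col 1 already zero → sign 0
signature = (1, 0, 1)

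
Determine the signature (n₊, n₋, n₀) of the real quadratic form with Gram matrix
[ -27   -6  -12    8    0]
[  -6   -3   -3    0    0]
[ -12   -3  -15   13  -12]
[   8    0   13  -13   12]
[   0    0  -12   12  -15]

step 0: pivot -27 → sign −
step 1: pivot -5/3 → sign −
step 2: pivot -48/5 → sign −
step 3: pivot 61/48 → sign +
step 4: pivot -3/61 → sign −
signature = (1, 4, 0)

Answer: (1, 4, 0)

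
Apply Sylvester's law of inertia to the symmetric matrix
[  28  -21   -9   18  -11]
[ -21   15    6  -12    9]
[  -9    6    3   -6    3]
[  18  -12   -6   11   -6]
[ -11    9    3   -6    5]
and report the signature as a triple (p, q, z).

step 0: pivot 28 → sign +
step 1: pivot -3/4 → sign −
step 2: pivot 6/7 → sign +
step 3: pivot -1 → sign −
step 4: pivot -1/2 → sign −
signature = (2, 3, 0)

Answer: (2, 3, 0)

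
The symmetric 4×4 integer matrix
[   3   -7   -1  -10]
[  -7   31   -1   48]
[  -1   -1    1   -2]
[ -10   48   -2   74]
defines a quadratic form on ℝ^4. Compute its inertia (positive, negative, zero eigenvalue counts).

step 0: pivot 3 → sign +
step 1: pivot 44/3 → sign +
step 2: pivot -1/11 → sign −
step 3: row/col 3 already zero → sign 0
signature = (2, 1, 1)

Answer: (2, 1, 1)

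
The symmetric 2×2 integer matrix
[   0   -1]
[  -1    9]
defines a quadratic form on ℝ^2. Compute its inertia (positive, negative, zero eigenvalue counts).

step 0: pivot 9 → sign +
step 1: pivot -1/9 → sign −
signature = (1, 1, 0)

Answer: (1, 1, 0)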